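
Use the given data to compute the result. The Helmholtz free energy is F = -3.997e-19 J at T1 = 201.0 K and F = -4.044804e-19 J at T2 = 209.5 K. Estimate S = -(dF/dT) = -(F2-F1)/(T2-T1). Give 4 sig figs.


Step 1: dF = F2 - F1 = -4.044804e-19 - (-3.997e-19) = -4.7804e-21 J
Step 2: dT = T2 - T1 = 209.5 - 201.0 = 8.5 K
Step 3: S = -dF/dT = -(-4.7804e-21)/8.5 = 5.624e-22 J/K

5.624e-22


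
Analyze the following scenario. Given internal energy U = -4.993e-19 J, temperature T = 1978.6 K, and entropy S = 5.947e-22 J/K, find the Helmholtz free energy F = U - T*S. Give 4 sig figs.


Step 1: T*S = 1978.6 * 5.947e-22 = 1.177e-18 J
Step 2: F = U - T*S = -4.993e-19 - 1.177e-18
Step 3: F = -1.676e-18 J

-1.676e-18


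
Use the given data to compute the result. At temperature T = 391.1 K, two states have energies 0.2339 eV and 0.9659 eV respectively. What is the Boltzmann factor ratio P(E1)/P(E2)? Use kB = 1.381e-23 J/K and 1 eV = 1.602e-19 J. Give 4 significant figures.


Step 1: Compute energy difference dE = E1 - E2 = 0.2339 - 0.9659 = -0.732 eV
Step 2: Convert to Joules: dE_J = -0.732 * 1.602e-19 = -1.173e-19 J
Step 3: Compute exponent = -dE_J / (kB * T) = -(-1.173e-19) / (1.381e-23 * 391.1) = 21.71
Step 4: P(E1)/P(E2) = exp(21.71) = 2.687e+09

2.687e+09


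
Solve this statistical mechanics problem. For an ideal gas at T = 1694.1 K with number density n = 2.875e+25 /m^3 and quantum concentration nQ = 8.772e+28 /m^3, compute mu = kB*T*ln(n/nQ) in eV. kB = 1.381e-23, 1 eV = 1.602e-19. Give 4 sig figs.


Step 1: n/nQ = 2.875e+25/8.772e+28 = 0.0003277
Step 2: ln(n/nQ) = -8.023
Step 3: mu = kB*T*ln(n/nQ) = 2.34e-20*-8.023 = -1.877e-19 J
Step 4: Convert to eV: -1.877e-19/1.602e-19 = -1.172 eV

-1.172


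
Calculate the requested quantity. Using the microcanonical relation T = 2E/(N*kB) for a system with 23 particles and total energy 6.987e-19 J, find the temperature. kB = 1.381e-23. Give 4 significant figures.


Step 1: Numerator = 2*E = 2*6.987e-19 = 1.397e-18 J
Step 2: Denominator = N*kB = 23*1.381e-23 = 3.176e-22
Step 3: T = 1.397e-18 / 3.176e-22 = 4399 K

4399


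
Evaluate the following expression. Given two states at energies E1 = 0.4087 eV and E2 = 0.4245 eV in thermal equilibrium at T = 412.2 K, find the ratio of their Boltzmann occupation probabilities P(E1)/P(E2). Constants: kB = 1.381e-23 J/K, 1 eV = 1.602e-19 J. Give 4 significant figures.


Step 1: Compute energy difference dE = E1 - E2 = 0.4087 - 0.4245 = -0.0158 eV
Step 2: Convert to Joules: dE_J = -0.0158 * 1.602e-19 = -2.531e-21 J
Step 3: Compute exponent = -dE_J / (kB * T) = -(-2.531e-21) / (1.381e-23 * 412.2) = 0.4446
Step 4: P(E1)/P(E2) = exp(0.4446) = 1.56

1.56


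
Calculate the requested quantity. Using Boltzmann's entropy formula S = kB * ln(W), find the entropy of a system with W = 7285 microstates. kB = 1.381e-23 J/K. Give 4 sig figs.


Step 1: ln(W) = ln(7285) = 8.894
Step 2: S = kB * ln(W) = 1.381e-23 * 8.894
Step 3: S = 1.228e-22 J/K

1.228e-22


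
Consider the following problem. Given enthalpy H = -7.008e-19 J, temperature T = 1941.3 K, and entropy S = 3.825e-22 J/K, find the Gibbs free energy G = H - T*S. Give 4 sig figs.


Step 1: T*S = 1941.3 * 3.825e-22 = 7.425e-19 J
Step 2: G = H - T*S = -7.008e-19 - 7.425e-19
Step 3: G = -1.443e-18 J

-1.443e-18


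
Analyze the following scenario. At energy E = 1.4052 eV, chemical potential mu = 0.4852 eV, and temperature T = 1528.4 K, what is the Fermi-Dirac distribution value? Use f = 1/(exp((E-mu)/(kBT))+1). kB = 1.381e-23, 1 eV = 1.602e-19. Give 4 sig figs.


Step 1: (E - mu) = 1.4052 - 0.4852 = 0.92 eV
Step 2: Convert: (E-mu)*eV = 1.474e-19 J
Step 3: x = (E-mu)*eV/(kB*T) = 6.983
Step 4: f = 1/(exp(6.983)+1) = 0.000927

0.000927


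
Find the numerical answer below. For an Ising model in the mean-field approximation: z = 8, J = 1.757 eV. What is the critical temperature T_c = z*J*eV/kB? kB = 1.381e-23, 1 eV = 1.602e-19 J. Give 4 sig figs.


Step 1: z*J = 8*1.757 = 14.06 eV
Step 2: Convert to Joules: 14.06*1.602e-19 = 2.252e-18 J
Step 3: T_c = 2.252e-18 / 1.381e-23 = 1.631e+05 K

1.631e+05


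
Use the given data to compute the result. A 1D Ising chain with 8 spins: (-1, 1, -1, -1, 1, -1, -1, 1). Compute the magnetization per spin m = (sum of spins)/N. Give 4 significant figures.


Step 1: Count up spins (+1): 3, down spins (-1): 5
Step 2: Total magnetization M = 3 - 5 = -2
Step 3: m = M/N = -2/8 = -0.25

-0.25


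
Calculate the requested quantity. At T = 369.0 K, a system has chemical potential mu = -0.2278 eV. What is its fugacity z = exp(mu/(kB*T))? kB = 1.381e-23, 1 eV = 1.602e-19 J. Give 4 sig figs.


Step 1: Convert mu to Joules: -0.2278*1.602e-19 = -3.649e-20 J
Step 2: kB*T = 1.381e-23*369.0 = 5.096e-21 J
Step 3: mu/(kB*T) = -7.161
Step 4: z = exp(-7.161) = 0.000776

0.000776


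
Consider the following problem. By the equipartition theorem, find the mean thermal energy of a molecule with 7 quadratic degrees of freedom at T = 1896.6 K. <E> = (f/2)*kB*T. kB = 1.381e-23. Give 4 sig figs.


Step 1: f/2 = 7/2 = 3.5
Step 2: kB*T = 1.381e-23 * 1896.6 = 2.619e-20
Step 3: <E> = 3.5 * 2.619e-20 = 9.167e-20 J

9.167e-20


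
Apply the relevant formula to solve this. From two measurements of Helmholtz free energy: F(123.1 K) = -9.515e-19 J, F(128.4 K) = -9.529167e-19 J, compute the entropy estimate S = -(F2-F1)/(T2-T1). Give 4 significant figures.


Step 1: dF = F2 - F1 = -9.529167e-19 - (-9.515e-19) = -1.4167e-21 J
Step 2: dT = T2 - T1 = 128.4 - 123.1 = 5.3 K
Step 3: S = -dF/dT = -(-1.4167e-21)/5.3 = 2.673e-22 J/K

2.673e-22


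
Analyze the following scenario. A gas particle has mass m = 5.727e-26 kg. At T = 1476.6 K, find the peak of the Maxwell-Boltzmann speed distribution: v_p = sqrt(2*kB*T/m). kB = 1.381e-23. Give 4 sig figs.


Step 1: Numerator = 2*kB*T = 2*1.381e-23*1476.6 = 4.078e-20
Step 2: Ratio = 4.078e-20 / 5.727e-26 = 7.121e+05
Step 3: v_p = sqrt(7.121e+05) = 843.9 m/s

843.9


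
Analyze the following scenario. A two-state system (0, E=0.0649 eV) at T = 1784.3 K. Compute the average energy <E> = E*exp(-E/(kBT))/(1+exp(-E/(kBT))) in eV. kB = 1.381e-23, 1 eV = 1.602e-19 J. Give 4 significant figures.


Step 1: beta*E = 0.0649*1.602e-19/(1.381e-23*1784.3) = 0.4219
Step 2: exp(-beta*E) = 0.6558
Step 3: <E> = 0.0649*0.6558/(1+0.6558) = 0.0257 eV

0.0257


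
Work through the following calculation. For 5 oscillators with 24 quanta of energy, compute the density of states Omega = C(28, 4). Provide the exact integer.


Step 1: Use binomial coefficient C(28, 4)
Step 2: Numerator = 28! / 24!
Step 3: Denominator = 4!
Step 4: Omega = 20475

20475


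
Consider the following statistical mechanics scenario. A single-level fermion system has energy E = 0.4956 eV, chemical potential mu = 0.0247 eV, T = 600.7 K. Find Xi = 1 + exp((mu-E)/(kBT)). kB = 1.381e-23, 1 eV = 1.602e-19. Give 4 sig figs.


Step 1: (mu - E) = 0.0247 - 0.4956 = -0.4709 eV
Step 2: x = (mu-E)*eV/(kB*T) = -0.4709*1.602e-19/(1.381e-23*600.7) = -9.094
Step 3: exp(x) = 0.0001124
Step 4: Xi = 1 + 0.0001124 = 1

1


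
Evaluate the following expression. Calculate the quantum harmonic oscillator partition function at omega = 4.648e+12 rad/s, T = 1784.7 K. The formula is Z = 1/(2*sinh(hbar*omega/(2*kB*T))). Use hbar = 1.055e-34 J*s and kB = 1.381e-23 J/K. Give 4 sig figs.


Step 1: Compute x = hbar*omega/(kB*T) = 1.055e-34*4.648e+12/(1.381e-23*1784.7) = 0.0199
Step 2: x/2 = 0.009948
Step 3: sinh(x/2) = 0.009948
Step 4: Z = 1/(2*0.009948) = 50.26

50.26


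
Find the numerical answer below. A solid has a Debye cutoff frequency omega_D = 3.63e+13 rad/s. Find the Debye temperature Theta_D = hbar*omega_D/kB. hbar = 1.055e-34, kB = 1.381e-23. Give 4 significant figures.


Step 1: hbar*omega_D = 1.055e-34 * 3.63e+13 = 3.83e-21 J
Step 2: Theta_D = 3.83e-21 / 1.381e-23
Step 3: Theta_D = 277.3 K

277.3


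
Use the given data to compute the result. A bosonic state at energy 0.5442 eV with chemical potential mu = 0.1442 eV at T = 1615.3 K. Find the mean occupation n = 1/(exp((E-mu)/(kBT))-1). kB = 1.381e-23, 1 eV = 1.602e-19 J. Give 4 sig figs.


Step 1: (E - mu) = 0.4 eV
Step 2: x = (E-mu)*eV/(kB*T) = 0.4*1.602e-19/(1.381e-23*1615.3) = 2.873
Step 3: exp(x) = 17.68
Step 4: n = 1/(exp(x)-1) = 0.05994

0.05994


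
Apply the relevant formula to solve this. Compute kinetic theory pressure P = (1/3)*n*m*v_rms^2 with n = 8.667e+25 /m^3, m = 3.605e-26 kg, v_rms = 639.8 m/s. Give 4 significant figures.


Step 1: v_rms^2 = 639.8^2 = 4.093e+05
Step 2: n*m = 8.667e+25*3.605e-26 = 3.124
Step 3: P = (1/3)*3.124*4.093e+05 = 4.263e+05 Pa

4.263e+05


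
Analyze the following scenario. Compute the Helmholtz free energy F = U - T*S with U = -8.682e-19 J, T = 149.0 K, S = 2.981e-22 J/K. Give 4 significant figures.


Step 1: T*S = 149.0 * 2.981e-22 = 4.442e-20 J
Step 2: F = U - T*S = -8.682e-19 - 4.442e-20
Step 3: F = -9.126e-19 J

-9.126e-19


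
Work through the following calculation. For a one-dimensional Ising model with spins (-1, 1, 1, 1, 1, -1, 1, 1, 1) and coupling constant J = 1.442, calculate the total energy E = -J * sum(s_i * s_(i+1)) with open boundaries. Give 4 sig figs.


Step 1: Nearest-neighbor products: -1, 1, 1, 1, -1, -1, 1, 1
Step 2: Sum of products = 2
Step 3: E = -1.442 * 2 = -2.884

-2.884


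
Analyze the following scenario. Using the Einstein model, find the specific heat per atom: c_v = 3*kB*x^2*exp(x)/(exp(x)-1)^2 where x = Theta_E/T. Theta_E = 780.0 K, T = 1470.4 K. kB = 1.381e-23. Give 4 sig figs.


Step 1: x = Theta_E/T = 780.0/1470.4 = 0.5305
Step 2: x^2 = 0.2814
Step 3: exp(x) = 1.7
Step 4: c_v = 3*1.381e-23*0.2814*1.7/(1.7-1)^2 = 4.047e-23

4.047e-23


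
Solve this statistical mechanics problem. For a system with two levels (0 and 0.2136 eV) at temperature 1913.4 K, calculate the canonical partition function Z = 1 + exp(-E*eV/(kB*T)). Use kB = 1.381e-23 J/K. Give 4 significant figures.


Step 1: Compute beta*E = E*eV/(kB*T) = 0.2136*1.602e-19/(1.381e-23*1913.4) = 1.295
Step 2: exp(-beta*E) = exp(-1.295) = 0.2739
Step 3: Z = 1 + 0.2739 = 1.274

1.274


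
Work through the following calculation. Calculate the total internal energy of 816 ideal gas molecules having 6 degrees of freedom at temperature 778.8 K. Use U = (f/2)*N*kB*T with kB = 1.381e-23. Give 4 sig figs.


Step 1: f/2 = 6/2 = 3.0
Step 2: N*kB*T = 816*1.381e-23*778.8 = 8.776e-18
Step 3: U = 3.0 * 8.776e-18 = 2.633e-17 J

2.633e-17


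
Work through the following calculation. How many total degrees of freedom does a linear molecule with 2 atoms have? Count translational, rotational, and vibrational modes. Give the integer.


Step 1: Translational DOF = 3
Step 2: Rotational DOF (linear) = 2
Step 3: Vibrational DOF = 3*2 - 5 = 1
Step 4: Total = 3 + 2 + 1 = 6

6


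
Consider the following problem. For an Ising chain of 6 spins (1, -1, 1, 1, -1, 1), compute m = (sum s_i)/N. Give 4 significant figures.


Step 1: Count up spins (+1): 4, down spins (-1): 2
Step 2: Total magnetization M = 4 - 2 = 2
Step 3: m = M/N = 2/6 = 0.3333

0.3333


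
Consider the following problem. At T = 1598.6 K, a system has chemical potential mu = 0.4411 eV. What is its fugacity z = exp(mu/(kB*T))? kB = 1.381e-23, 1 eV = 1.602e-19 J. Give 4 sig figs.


Step 1: Convert mu to Joules: 0.4411*1.602e-19 = 7.066e-20 J
Step 2: kB*T = 1.381e-23*1598.6 = 2.208e-20 J
Step 3: mu/(kB*T) = 3.201
Step 4: z = exp(3.201) = 24.55

24.55


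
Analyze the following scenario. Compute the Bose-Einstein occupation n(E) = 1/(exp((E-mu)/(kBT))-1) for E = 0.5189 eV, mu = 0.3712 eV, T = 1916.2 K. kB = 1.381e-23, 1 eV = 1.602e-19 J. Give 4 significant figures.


Step 1: (E - mu) = 0.1477 eV
Step 2: x = (E-mu)*eV/(kB*T) = 0.1477*1.602e-19/(1.381e-23*1916.2) = 0.8941
Step 3: exp(x) = 2.445
Step 4: n = 1/(exp(x)-1) = 0.6919

0.6919


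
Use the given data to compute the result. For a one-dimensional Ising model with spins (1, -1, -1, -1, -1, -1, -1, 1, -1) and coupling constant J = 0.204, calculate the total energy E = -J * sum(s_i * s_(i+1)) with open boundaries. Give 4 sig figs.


Step 1: Nearest-neighbor products: -1, 1, 1, 1, 1, 1, -1, -1
Step 2: Sum of products = 2
Step 3: E = -0.204 * 2 = -0.408

-0.408


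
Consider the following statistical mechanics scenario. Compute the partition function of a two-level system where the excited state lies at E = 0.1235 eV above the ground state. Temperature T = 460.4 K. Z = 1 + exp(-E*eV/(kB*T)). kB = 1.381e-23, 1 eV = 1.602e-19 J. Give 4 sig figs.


Step 1: Compute beta*E = E*eV/(kB*T) = 0.1235*1.602e-19/(1.381e-23*460.4) = 3.112
Step 2: exp(-beta*E) = exp(-3.112) = 0.04452
Step 3: Z = 1 + 0.04452 = 1.045

1.045


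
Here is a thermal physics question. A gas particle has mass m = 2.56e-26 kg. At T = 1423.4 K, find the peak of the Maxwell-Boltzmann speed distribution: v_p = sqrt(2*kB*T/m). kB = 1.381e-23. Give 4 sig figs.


Step 1: Numerator = 2*kB*T = 2*1.381e-23*1423.4 = 3.931e-20
Step 2: Ratio = 3.931e-20 / 2.56e-26 = 1.536e+06
Step 3: v_p = sqrt(1.536e+06) = 1239 m/s

1239


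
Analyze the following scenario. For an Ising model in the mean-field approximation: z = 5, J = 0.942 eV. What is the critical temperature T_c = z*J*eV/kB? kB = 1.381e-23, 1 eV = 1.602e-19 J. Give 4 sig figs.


Step 1: z*J = 5*0.942 = 4.71 eV
Step 2: Convert to Joules: 4.71*1.602e-19 = 7.545e-19 J
Step 3: T_c = 7.545e-19 / 1.381e-23 = 5.464e+04 K

5.464e+04


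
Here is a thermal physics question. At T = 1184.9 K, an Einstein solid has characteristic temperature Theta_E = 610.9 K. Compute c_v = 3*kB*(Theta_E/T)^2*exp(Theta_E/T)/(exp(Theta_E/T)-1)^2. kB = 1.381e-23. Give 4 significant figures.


Step 1: x = Theta_E/T = 610.9/1184.9 = 0.5156
Step 2: x^2 = 0.2658
Step 3: exp(x) = 1.675
Step 4: c_v = 3*1.381e-23*0.2658*1.675/(1.675-1)^2 = 4.052e-23

4.052e-23


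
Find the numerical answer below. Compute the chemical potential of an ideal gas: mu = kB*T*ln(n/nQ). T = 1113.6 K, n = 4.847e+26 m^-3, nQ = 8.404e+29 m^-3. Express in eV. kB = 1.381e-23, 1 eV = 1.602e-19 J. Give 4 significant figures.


Step 1: n/nQ = 4.847e+26/8.404e+29 = 0.0005767
Step 2: ln(n/nQ) = -7.458
Step 3: mu = kB*T*ln(n/nQ) = 1.538e-20*-7.458 = -1.147e-19 J
Step 4: Convert to eV: -1.147e-19/1.602e-19 = -0.716 eV

-0.716


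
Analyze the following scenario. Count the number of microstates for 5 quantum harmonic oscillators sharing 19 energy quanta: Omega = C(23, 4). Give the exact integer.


Step 1: Use binomial coefficient C(23, 4)
Step 2: Numerator = 23! / 19!
Step 3: Denominator = 4!
Step 4: Omega = 8855

8855


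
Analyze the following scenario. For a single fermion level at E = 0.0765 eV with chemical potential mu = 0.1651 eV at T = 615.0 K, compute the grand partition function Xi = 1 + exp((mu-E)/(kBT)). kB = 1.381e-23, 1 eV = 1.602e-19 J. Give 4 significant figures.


Step 1: (mu - E) = 0.1651 - 0.0765 = 0.0886 eV
Step 2: x = (mu-E)*eV/(kB*T) = 0.0886*1.602e-19/(1.381e-23*615.0) = 1.671
Step 3: exp(x) = 5.319
Step 4: Xi = 1 + 5.319 = 6.319

6.319


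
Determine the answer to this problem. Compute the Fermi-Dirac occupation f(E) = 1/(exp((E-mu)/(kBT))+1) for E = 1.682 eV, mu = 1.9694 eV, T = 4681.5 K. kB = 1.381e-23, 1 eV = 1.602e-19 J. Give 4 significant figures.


Step 1: (E - mu) = 1.682 - 1.9694 = -0.2874 eV
Step 2: Convert: (E-mu)*eV = -4.604e-20 J
Step 3: x = (E-mu)*eV/(kB*T) = -0.7121
Step 4: f = 1/(exp(-0.7121)+1) = 0.6709

0.6709


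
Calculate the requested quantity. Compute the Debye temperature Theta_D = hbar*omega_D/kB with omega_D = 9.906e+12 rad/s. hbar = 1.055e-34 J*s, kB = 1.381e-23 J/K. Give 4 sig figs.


Step 1: hbar*omega_D = 1.055e-34 * 9.906e+12 = 1.045e-21 J
Step 2: Theta_D = 1.045e-21 / 1.381e-23
Step 3: Theta_D = 75.68 K

75.68


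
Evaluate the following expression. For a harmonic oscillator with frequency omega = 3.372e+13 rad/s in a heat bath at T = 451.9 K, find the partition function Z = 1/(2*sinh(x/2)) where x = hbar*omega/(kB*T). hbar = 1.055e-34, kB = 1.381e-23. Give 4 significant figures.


Step 1: Compute x = hbar*omega/(kB*T) = 1.055e-34*3.372e+13/(1.381e-23*451.9) = 0.57
Step 2: x/2 = 0.285
Step 3: sinh(x/2) = 0.2889
Step 4: Z = 1/(2*0.2889) = 1.731

1.731


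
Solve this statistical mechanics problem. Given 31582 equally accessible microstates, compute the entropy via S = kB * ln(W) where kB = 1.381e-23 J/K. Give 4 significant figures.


Step 1: ln(W) = ln(31582) = 10.36
Step 2: S = kB * ln(W) = 1.381e-23 * 10.36
Step 3: S = 1.431e-22 J/K

1.431e-22


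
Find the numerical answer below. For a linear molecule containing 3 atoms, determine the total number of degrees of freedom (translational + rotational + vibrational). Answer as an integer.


Step 1: Translational DOF = 3
Step 2: Rotational DOF (linear) = 2
Step 3: Vibrational DOF = 3*3 - 5 = 4
Step 4: Total = 3 + 2 + 4 = 9

9


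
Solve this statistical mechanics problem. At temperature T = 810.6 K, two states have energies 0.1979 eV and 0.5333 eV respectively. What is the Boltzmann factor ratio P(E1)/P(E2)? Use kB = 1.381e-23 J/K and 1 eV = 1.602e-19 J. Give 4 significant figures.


Step 1: Compute energy difference dE = E1 - E2 = 0.1979 - 0.5333 = -0.3354 eV
Step 2: Convert to Joules: dE_J = -0.3354 * 1.602e-19 = -5.373e-20 J
Step 3: Compute exponent = -dE_J / (kB * T) = -(-5.373e-20) / (1.381e-23 * 810.6) = 4.8
Step 4: P(E1)/P(E2) = exp(4.8) = 121.5

121.5


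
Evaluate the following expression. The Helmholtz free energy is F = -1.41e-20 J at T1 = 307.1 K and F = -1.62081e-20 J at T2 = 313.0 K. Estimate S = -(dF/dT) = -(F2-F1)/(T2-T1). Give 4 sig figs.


Step 1: dF = F2 - F1 = -1.62081e-20 - (-1.41e-20) = -2.1081e-21 J
Step 2: dT = T2 - T1 = 313.0 - 307.1 = 5.9 K
Step 3: S = -dF/dT = -(-2.1081e-21)/5.9 = 3.573e-22 J/K

3.573e-22


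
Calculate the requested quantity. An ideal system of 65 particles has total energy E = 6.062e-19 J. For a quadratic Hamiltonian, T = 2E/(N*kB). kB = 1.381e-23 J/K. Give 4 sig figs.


Step 1: Numerator = 2*E = 2*6.062e-19 = 1.212e-18 J
Step 2: Denominator = N*kB = 65*1.381e-23 = 8.977e-22
Step 3: T = 1.212e-18 / 8.977e-22 = 1351 K

1351


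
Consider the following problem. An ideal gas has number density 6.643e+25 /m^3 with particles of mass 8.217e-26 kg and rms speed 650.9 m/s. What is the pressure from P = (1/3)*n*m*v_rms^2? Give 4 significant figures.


Step 1: v_rms^2 = 650.9^2 = 4.237e+05
Step 2: n*m = 6.643e+25*8.217e-26 = 5.459
Step 3: P = (1/3)*5.459*4.237e+05 = 7.709e+05 Pa

7.709e+05


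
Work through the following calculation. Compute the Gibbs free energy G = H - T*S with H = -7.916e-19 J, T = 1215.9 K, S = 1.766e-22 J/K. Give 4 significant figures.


Step 1: T*S = 1215.9 * 1.766e-22 = 2.147e-19 J
Step 2: G = H - T*S = -7.916e-19 - 2.147e-19
Step 3: G = -1.006e-18 J

-1.006e-18


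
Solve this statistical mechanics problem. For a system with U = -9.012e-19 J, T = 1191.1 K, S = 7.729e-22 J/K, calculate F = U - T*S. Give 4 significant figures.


Step 1: T*S = 1191.1 * 7.729e-22 = 9.206e-19 J
Step 2: F = U - T*S = -9.012e-19 - 9.206e-19
Step 3: F = -1.822e-18 J

-1.822e-18


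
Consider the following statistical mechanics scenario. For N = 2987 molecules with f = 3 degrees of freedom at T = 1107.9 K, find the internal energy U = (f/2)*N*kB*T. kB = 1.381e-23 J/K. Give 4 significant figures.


Step 1: f/2 = 3/2 = 1.5
Step 2: N*kB*T = 2987*1.381e-23*1107.9 = 4.57e-17
Step 3: U = 1.5 * 4.57e-17 = 6.855e-17 J

6.855e-17


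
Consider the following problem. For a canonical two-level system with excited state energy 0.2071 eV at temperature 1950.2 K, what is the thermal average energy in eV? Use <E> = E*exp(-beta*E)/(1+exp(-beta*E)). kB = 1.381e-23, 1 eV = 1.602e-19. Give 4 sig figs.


Step 1: beta*E = 0.2071*1.602e-19/(1.381e-23*1950.2) = 1.232
Step 2: exp(-beta*E) = 0.2917
Step 3: <E> = 0.2071*0.2917/(1+0.2917) = 0.04677 eV

0.04677


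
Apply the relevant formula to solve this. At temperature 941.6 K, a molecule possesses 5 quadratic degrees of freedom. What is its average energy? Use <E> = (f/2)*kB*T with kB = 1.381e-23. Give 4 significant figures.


Step 1: f/2 = 5/2 = 2.5
Step 2: kB*T = 1.381e-23 * 941.6 = 1.3e-20
Step 3: <E> = 2.5 * 1.3e-20 = 3.251e-20 J

3.251e-20


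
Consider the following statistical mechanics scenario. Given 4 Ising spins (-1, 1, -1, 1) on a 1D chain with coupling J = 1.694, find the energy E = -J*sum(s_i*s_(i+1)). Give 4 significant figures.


Step 1: Nearest-neighbor products: -1, -1, -1
Step 2: Sum of products = -3
Step 3: E = -1.694 * -3 = 5.082

5.082


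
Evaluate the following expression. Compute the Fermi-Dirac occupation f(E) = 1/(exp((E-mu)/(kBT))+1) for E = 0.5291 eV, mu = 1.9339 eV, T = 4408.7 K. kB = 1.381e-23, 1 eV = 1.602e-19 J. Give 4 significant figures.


Step 1: (E - mu) = 0.5291 - 1.9339 = -1.405 eV
Step 2: Convert: (E-mu)*eV = -2.25e-19 J
Step 3: x = (E-mu)*eV/(kB*T) = -3.696
Step 4: f = 1/(exp(-3.696)+1) = 0.9758

0.9758


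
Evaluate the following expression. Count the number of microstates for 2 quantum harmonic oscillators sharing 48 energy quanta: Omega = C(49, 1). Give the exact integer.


Step 1: Use binomial coefficient C(49, 1)
Step 2: Numerator = 49! / 48!
Step 3: Denominator = 1!
Step 4: Omega = 49

49


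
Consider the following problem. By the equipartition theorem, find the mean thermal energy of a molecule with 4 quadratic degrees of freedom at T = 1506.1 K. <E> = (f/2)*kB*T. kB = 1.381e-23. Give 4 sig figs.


Step 1: f/2 = 4/2 = 2
Step 2: kB*T = 1.381e-23 * 1506.1 = 2.08e-20
Step 3: <E> = 2 * 2.08e-20 = 4.16e-20 J

4.16e-20


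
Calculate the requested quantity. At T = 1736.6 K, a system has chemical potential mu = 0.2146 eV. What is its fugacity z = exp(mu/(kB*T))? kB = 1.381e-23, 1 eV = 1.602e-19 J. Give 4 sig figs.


Step 1: Convert mu to Joules: 0.2146*1.602e-19 = 3.438e-20 J
Step 2: kB*T = 1.381e-23*1736.6 = 2.398e-20 J
Step 3: mu/(kB*T) = 1.434
Step 4: z = exp(1.434) = 4.193

4.193


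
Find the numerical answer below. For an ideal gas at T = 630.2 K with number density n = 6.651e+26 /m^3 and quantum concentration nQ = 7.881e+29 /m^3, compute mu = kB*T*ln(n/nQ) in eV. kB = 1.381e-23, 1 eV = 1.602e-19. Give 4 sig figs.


Step 1: n/nQ = 6.651e+26/7.881e+29 = 0.0008439
Step 2: ln(n/nQ) = -7.077
Step 3: mu = kB*T*ln(n/nQ) = 8.703e-21*-7.077 = -6.16e-20 J
Step 4: Convert to eV: -6.16e-20/1.602e-19 = -0.3845 eV

-0.3845


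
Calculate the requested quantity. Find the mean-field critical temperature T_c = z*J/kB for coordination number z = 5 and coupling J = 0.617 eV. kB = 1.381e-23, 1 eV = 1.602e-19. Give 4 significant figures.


Step 1: z*J = 5*0.617 = 3.085 eV
Step 2: Convert to Joules: 3.085*1.602e-19 = 4.942e-19 J
Step 3: T_c = 4.942e-19 / 1.381e-23 = 3.579e+04 K

3.579e+04


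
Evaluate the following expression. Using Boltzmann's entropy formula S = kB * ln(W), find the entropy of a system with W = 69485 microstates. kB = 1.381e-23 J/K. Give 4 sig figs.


Step 1: ln(W) = ln(69485) = 11.15
Step 2: S = kB * ln(W) = 1.381e-23 * 11.15
Step 3: S = 1.54e-22 J/K

1.54e-22


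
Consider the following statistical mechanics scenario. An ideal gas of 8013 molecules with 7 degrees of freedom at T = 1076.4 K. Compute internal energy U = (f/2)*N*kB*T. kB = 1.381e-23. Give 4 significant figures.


Step 1: f/2 = 7/2 = 3.5
Step 2: N*kB*T = 8013*1.381e-23*1076.4 = 1.191e-16
Step 3: U = 3.5 * 1.191e-16 = 4.169e-16 J

4.169e-16


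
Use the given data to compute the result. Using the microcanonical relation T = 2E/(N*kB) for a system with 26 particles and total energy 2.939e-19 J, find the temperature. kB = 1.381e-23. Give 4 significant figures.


Step 1: Numerator = 2*E = 2*2.939e-19 = 5.878e-19 J
Step 2: Denominator = N*kB = 26*1.381e-23 = 3.591e-22
Step 3: T = 5.878e-19 / 3.591e-22 = 1637 K

1637


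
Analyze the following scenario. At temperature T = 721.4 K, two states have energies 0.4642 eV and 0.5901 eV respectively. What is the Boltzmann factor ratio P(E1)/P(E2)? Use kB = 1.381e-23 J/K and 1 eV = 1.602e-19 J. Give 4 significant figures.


Step 1: Compute energy difference dE = E1 - E2 = 0.4642 - 0.5901 = -0.1259 eV
Step 2: Convert to Joules: dE_J = -0.1259 * 1.602e-19 = -2.017e-20 J
Step 3: Compute exponent = -dE_J / (kB * T) = -(-2.017e-20) / (1.381e-23 * 721.4) = 2.025
Step 4: P(E1)/P(E2) = exp(2.025) = 7.572

7.572


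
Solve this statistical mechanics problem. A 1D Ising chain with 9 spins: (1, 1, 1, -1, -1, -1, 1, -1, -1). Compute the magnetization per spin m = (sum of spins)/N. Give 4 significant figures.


Step 1: Count up spins (+1): 4, down spins (-1): 5
Step 2: Total magnetization M = 4 - 5 = -1
Step 3: m = M/N = -1/9 = -0.1111

-0.1111


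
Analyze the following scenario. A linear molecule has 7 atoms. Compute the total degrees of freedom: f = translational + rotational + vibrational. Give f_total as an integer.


Step 1: Translational DOF = 3
Step 2: Rotational DOF (linear) = 2
Step 3: Vibrational DOF = 3*7 - 5 = 16
Step 4: Total = 3 + 2 + 16 = 21

21


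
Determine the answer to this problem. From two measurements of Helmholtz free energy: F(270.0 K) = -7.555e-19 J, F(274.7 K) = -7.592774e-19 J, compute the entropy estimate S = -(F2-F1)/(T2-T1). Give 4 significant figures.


Step 1: dF = F2 - F1 = -7.592774e-19 - (-7.555e-19) = -3.7774e-21 J
Step 2: dT = T2 - T1 = 274.7 - 270.0 = 4.7 K
Step 3: S = -dF/dT = -(-3.7774e-21)/4.7 = 8.037e-22 J/K

8.037e-22


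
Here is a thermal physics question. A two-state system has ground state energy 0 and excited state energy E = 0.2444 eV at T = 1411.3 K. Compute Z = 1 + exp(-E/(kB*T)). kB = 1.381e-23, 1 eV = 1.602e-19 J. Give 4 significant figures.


Step 1: Compute beta*E = E*eV/(kB*T) = 0.2444*1.602e-19/(1.381e-23*1411.3) = 2.009
Step 2: exp(-beta*E) = exp(-2.009) = 0.1341
Step 3: Z = 1 + 0.1341 = 1.134

1.134


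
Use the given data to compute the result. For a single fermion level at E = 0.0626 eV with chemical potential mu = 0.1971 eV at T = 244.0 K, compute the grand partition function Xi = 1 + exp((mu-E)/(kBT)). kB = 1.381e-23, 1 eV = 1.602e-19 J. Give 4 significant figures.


Step 1: (mu - E) = 0.1971 - 0.0626 = 0.1345 eV
Step 2: x = (mu-E)*eV/(kB*T) = 0.1345*1.602e-19/(1.381e-23*244.0) = 6.394
Step 3: exp(x) = 598.5
Step 4: Xi = 1 + 598.5 = 599.5

599.5


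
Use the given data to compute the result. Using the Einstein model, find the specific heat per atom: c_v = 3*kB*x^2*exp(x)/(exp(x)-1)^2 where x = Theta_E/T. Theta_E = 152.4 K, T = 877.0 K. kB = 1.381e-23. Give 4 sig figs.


Step 1: x = Theta_E/T = 152.4/877.0 = 0.1738
Step 2: x^2 = 0.0302
Step 3: exp(x) = 1.19
Step 4: c_v = 3*1.381e-23*0.0302*1.19/(1.19-1)^2 = 4.133e-23

4.133e-23


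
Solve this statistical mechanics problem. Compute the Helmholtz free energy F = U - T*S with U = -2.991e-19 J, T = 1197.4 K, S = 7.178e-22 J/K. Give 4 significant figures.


Step 1: T*S = 1197.4 * 7.178e-22 = 8.595e-19 J
Step 2: F = U - T*S = -2.991e-19 - 8.595e-19
Step 3: F = -1.159e-18 J

-1.159e-18


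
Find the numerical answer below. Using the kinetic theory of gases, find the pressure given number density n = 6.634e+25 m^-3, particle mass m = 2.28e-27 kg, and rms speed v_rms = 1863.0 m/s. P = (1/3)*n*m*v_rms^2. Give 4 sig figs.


Step 1: v_rms^2 = 1863.0^2 = 3.471e+06
Step 2: n*m = 6.634e+25*2.28e-27 = 0.1513
Step 3: P = (1/3)*0.1513*3.471e+06 = 1.75e+05 Pa

1.75e+05


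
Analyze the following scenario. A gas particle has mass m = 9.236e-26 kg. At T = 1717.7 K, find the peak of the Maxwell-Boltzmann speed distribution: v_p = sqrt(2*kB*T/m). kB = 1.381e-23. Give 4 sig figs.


Step 1: Numerator = 2*kB*T = 2*1.381e-23*1717.7 = 4.744e-20
Step 2: Ratio = 4.744e-20 / 9.236e-26 = 5.137e+05
Step 3: v_p = sqrt(5.137e+05) = 716.7 m/s

716.7


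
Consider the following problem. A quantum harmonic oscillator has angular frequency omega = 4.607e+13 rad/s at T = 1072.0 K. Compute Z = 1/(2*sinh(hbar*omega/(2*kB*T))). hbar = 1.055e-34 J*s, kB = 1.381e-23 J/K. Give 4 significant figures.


Step 1: Compute x = hbar*omega/(kB*T) = 1.055e-34*4.607e+13/(1.381e-23*1072.0) = 0.3283
Step 2: x/2 = 0.1642
Step 3: sinh(x/2) = 0.1649
Step 4: Z = 1/(2*0.1649) = 3.032

3.032


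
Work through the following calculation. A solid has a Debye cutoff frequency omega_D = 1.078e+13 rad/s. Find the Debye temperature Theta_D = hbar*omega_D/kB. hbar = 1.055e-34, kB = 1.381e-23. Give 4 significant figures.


Step 1: hbar*omega_D = 1.055e-34 * 1.078e+13 = 1.137e-21 J
Step 2: Theta_D = 1.137e-21 / 1.381e-23
Step 3: Theta_D = 82.35 K

82.35


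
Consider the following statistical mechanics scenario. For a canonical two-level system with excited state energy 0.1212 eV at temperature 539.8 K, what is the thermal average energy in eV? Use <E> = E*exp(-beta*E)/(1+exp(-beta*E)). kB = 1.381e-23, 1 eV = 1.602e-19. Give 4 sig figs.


Step 1: beta*E = 0.1212*1.602e-19/(1.381e-23*539.8) = 2.605
Step 2: exp(-beta*E) = 0.07393
Step 3: <E> = 0.1212*0.07393/(1+0.07393) = 0.008344 eV

0.008344


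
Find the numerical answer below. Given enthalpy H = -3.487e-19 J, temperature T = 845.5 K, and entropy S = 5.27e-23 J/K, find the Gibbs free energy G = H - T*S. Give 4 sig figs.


Step 1: T*S = 845.5 * 5.27e-23 = 4.456e-20 J
Step 2: G = H - T*S = -3.487e-19 - 4.456e-20
Step 3: G = -3.933e-19 J

-3.933e-19


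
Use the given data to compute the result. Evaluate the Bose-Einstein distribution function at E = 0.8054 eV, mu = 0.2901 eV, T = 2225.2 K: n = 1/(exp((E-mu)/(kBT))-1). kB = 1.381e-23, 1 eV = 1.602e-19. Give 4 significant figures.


Step 1: (E - mu) = 0.5153 eV
Step 2: x = (E-mu)*eV/(kB*T) = 0.5153*1.602e-19/(1.381e-23*2225.2) = 2.686
Step 3: exp(x) = 14.68
Step 4: n = 1/(exp(x)-1) = 0.07311

0.07311


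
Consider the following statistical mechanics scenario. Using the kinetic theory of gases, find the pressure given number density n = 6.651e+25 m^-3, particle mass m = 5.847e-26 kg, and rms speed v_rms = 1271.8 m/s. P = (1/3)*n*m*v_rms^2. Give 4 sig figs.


Step 1: v_rms^2 = 1271.8^2 = 1.617e+06
Step 2: n*m = 6.651e+25*5.847e-26 = 3.889
Step 3: P = (1/3)*3.889*1.617e+06 = 2.097e+06 Pa

2.097e+06


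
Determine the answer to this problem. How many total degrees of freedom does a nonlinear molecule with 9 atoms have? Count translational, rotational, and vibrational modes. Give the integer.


Step 1: Translational DOF = 3
Step 2: Rotational DOF (nonlinear) = 3
Step 3: Vibrational DOF = 3*9 - 6 = 21
Step 4: Total = 3 + 3 + 21 = 27

27


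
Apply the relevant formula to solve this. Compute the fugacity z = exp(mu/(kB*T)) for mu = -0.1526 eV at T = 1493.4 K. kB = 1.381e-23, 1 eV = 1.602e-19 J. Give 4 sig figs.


Step 1: Convert mu to Joules: -0.1526*1.602e-19 = -2.445e-20 J
Step 2: kB*T = 1.381e-23*1493.4 = 2.062e-20 J
Step 3: mu/(kB*T) = -1.185
Step 4: z = exp(-1.185) = 0.3056

0.3056


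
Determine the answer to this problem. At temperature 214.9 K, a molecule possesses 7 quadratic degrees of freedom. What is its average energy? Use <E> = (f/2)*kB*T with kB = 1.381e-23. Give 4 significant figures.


Step 1: f/2 = 7/2 = 3.5
Step 2: kB*T = 1.381e-23 * 214.9 = 2.968e-21
Step 3: <E> = 3.5 * 2.968e-21 = 1.039e-20 J

1.039e-20


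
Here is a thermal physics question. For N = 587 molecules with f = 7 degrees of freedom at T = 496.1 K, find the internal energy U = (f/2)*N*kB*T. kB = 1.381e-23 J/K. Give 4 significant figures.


Step 1: f/2 = 7/2 = 3.5
Step 2: N*kB*T = 587*1.381e-23*496.1 = 4.022e-18
Step 3: U = 3.5 * 4.022e-18 = 1.408e-17 J

1.408e-17


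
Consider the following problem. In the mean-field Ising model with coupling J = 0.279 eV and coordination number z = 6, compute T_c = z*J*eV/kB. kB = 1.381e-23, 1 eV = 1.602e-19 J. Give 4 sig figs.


Step 1: z*J = 6*0.279 = 1.674 eV
Step 2: Convert to Joules: 1.674*1.602e-19 = 2.682e-19 J
Step 3: T_c = 2.682e-19 / 1.381e-23 = 1.942e+04 K

1.942e+04


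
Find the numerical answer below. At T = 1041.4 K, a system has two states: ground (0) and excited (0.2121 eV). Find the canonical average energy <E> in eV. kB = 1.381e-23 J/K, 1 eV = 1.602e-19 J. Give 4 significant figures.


Step 1: beta*E = 0.2121*1.602e-19/(1.381e-23*1041.4) = 2.363
Step 2: exp(-beta*E) = 0.09417
Step 3: <E> = 0.2121*0.09417/(1+0.09417) = 0.01826 eV

0.01826


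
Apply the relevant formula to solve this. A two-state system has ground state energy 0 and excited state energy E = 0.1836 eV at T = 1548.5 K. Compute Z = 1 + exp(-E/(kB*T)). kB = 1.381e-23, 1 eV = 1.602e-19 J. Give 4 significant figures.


Step 1: Compute beta*E = E*eV/(kB*T) = 0.1836*1.602e-19/(1.381e-23*1548.5) = 1.375
Step 2: exp(-beta*E) = exp(-1.375) = 0.2527
Step 3: Z = 1 + 0.2527 = 1.253

1.253


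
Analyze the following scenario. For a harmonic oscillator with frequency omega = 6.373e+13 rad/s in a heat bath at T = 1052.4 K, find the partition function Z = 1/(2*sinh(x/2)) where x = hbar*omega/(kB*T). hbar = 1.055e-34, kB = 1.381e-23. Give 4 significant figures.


Step 1: Compute x = hbar*omega/(kB*T) = 1.055e-34*6.373e+13/(1.381e-23*1052.4) = 0.4626
Step 2: x/2 = 0.2313
Step 3: sinh(x/2) = 0.2334
Step 4: Z = 1/(2*0.2334) = 2.142

2.142


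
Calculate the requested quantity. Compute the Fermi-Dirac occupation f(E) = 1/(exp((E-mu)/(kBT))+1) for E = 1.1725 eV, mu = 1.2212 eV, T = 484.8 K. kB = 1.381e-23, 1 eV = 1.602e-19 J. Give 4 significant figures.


Step 1: (E - mu) = 1.1725 - 1.2212 = -0.0487 eV
Step 2: Convert: (E-mu)*eV = -7.802e-21 J
Step 3: x = (E-mu)*eV/(kB*T) = -1.165
Step 4: f = 1/(exp(-1.165)+1) = 0.7623

0.7623


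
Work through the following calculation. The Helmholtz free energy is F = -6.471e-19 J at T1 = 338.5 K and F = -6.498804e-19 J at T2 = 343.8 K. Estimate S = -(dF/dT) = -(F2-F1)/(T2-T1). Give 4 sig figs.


Step 1: dF = F2 - F1 = -6.498804e-19 - (-6.471e-19) = -2.7804e-21 J
Step 2: dT = T2 - T1 = 343.8 - 338.5 = 5.3 K
Step 3: S = -dF/dT = -(-2.7804e-21)/5.3 = 5.246e-22 J/K

5.246e-22


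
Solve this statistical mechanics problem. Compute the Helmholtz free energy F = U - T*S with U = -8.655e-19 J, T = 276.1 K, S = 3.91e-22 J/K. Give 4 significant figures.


Step 1: T*S = 276.1 * 3.91e-22 = 1.08e-19 J
Step 2: F = U - T*S = -8.655e-19 - 1.08e-19
Step 3: F = -9.735e-19 J

-9.735e-19


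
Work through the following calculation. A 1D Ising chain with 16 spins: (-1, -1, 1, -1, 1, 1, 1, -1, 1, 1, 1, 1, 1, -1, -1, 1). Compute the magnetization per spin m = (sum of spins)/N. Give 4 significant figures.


Step 1: Count up spins (+1): 10, down spins (-1): 6
Step 2: Total magnetization M = 10 - 6 = 4
Step 3: m = M/N = 4/16 = 0.25

0.25


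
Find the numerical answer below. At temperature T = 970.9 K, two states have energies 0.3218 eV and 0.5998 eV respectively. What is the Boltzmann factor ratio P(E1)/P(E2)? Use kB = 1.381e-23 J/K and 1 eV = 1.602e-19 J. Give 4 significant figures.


Step 1: Compute energy difference dE = E1 - E2 = 0.3218 - 0.5998 = -0.278 eV
Step 2: Convert to Joules: dE_J = -0.278 * 1.602e-19 = -4.454e-20 J
Step 3: Compute exponent = -dE_J / (kB * T) = -(-4.454e-20) / (1.381e-23 * 970.9) = 3.322
Step 4: P(E1)/P(E2) = exp(3.322) = 27.7

27.7


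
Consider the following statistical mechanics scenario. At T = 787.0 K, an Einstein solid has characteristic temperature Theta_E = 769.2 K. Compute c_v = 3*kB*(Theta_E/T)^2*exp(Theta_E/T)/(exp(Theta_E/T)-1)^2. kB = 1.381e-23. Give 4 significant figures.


Step 1: x = Theta_E/T = 769.2/787.0 = 0.9774
Step 2: x^2 = 0.9553
Step 3: exp(x) = 2.657
Step 4: c_v = 3*1.381e-23*0.9553*2.657/(2.657-1)^2 = 3.828e-23

3.828e-23


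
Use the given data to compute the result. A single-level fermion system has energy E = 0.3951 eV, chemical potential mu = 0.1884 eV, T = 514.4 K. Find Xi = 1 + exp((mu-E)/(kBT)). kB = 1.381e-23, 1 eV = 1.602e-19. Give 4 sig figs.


Step 1: (mu - E) = 0.1884 - 0.3951 = -0.2067 eV
Step 2: x = (mu-E)*eV/(kB*T) = -0.2067*1.602e-19/(1.381e-23*514.4) = -4.661
Step 3: exp(x) = 0.009454
Step 4: Xi = 1 + 0.009454 = 1.009

1.009


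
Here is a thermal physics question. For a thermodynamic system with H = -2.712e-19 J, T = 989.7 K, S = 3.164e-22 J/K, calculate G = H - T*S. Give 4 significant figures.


Step 1: T*S = 989.7 * 3.164e-22 = 3.131e-19 J
Step 2: G = H - T*S = -2.712e-19 - 3.131e-19
Step 3: G = -5.843e-19 J

-5.843e-19


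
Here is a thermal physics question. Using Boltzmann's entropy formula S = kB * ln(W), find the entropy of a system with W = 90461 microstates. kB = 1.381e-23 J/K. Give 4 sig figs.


Step 1: ln(W) = ln(90461) = 11.41
Step 2: S = kB * ln(W) = 1.381e-23 * 11.41
Step 3: S = 1.576e-22 J/K

1.576e-22


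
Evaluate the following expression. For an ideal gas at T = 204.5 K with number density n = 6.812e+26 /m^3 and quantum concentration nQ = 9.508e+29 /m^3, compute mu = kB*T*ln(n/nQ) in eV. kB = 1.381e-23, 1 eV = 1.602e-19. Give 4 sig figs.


Step 1: n/nQ = 6.812e+26/9.508e+29 = 0.0007164
Step 2: ln(n/nQ) = -7.241
Step 3: mu = kB*T*ln(n/nQ) = 2.824e-21*-7.241 = -2.045e-20 J
Step 4: Convert to eV: -2.045e-20/1.602e-19 = -0.1277 eV

-0.1277


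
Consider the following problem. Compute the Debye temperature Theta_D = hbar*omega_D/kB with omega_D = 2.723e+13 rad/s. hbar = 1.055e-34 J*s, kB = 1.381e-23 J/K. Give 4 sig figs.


Step 1: hbar*omega_D = 1.055e-34 * 2.723e+13 = 2.873e-21 J
Step 2: Theta_D = 2.873e-21 / 1.381e-23
Step 3: Theta_D = 208 K

208


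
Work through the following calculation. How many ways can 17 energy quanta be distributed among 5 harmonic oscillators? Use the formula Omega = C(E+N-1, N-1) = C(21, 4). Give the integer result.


Step 1: Use binomial coefficient C(21, 4)
Step 2: Numerator = 21! / 17!
Step 3: Denominator = 4!
Step 4: Omega = 5985

5985


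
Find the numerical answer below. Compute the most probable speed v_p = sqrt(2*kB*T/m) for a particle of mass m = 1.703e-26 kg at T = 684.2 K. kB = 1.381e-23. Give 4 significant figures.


Step 1: Numerator = 2*kB*T = 2*1.381e-23*684.2 = 1.89e-20
Step 2: Ratio = 1.89e-20 / 1.703e-26 = 1.11e+06
Step 3: v_p = sqrt(1.11e+06) = 1053 m/s

1053


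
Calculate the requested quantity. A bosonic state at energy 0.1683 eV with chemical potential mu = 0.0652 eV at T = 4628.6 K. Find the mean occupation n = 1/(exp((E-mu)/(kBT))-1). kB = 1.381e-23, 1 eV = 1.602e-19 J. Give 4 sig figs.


Step 1: (E - mu) = 0.1031 eV
Step 2: x = (E-mu)*eV/(kB*T) = 0.1031*1.602e-19/(1.381e-23*4628.6) = 0.2584
Step 3: exp(x) = 1.295
Step 4: n = 1/(exp(x)-1) = 3.392

3.392


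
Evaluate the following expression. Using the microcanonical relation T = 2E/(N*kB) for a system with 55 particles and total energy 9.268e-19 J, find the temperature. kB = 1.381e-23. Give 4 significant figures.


Step 1: Numerator = 2*E = 2*9.268e-19 = 1.854e-18 J
Step 2: Denominator = N*kB = 55*1.381e-23 = 7.595e-22
Step 3: T = 1.854e-18 / 7.595e-22 = 2440 K

2440


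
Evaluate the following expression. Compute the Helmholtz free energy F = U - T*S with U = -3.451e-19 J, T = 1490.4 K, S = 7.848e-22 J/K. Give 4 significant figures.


Step 1: T*S = 1490.4 * 7.848e-22 = 1.17e-18 J
Step 2: F = U - T*S = -3.451e-19 - 1.17e-18
Step 3: F = -1.515e-18 J

-1.515e-18


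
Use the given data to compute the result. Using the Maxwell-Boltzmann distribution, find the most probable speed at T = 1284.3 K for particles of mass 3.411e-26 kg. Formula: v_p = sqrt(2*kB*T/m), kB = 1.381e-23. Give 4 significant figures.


Step 1: Numerator = 2*kB*T = 2*1.381e-23*1284.3 = 3.547e-20
Step 2: Ratio = 3.547e-20 / 3.411e-26 = 1.04e+06
Step 3: v_p = sqrt(1.04e+06) = 1020 m/s

1020


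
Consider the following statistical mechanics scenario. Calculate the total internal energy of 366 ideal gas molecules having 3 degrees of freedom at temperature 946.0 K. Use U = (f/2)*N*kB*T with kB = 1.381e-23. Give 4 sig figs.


Step 1: f/2 = 3/2 = 1.5
Step 2: N*kB*T = 366*1.381e-23*946.0 = 4.782e-18
Step 3: U = 1.5 * 4.782e-18 = 7.172e-18 J

7.172e-18


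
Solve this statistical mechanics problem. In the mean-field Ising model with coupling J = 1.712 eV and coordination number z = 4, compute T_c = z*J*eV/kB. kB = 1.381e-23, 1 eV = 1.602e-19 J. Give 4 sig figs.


Step 1: z*J = 4*1.712 = 6.848 eV
Step 2: Convert to Joules: 6.848*1.602e-19 = 1.097e-18 J
Step 3: T_c = 1.097e-18 / 1.381e-23 = 7.944e+04 K

7.944e+04
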